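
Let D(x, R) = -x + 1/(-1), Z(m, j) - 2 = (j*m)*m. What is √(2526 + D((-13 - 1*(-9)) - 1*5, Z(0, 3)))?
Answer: √2534 ≈ 50.339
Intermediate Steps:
Z(m, j) = 2 + j*m² (Z(m, j) = 2 + (j*m)*m = 2 + j*m²)
D(x, R) = -1 - x (D(x, R) = -x - 1 = -1 - x)
√(2526 + D((-13 - 1*(-9)) - 1*5, Z(0, 3))) = √(2526 + (-1 - ((-13 - 1*(-9)) - 1*5))) = √(2526 + (-1 - ((-13 + 9) - 5))) = √(2526 + (-1 - (-4 - 5))) = √(2526 + (-1 - 1*(-9))) = √(2526 + (-1 + 9)) = √(2526 + 8) = √2534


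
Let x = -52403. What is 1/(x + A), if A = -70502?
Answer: -1/122905 ≈ -8.1364e-6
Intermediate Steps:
1/(x + A) = 1/(-52403 - 70502) = 1/(-122905) = -1/122905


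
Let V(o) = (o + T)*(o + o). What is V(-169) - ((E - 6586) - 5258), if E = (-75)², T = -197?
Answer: 129927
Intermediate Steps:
V(o) = 2*o*(-197 + o) (V(o) = (o - 197)*(o + o) = (-197 + o)*(2*o) = 2*o*(-197 + o))
E = 5625
V(-169) - ((E - 6586) - 5258) = 2*(-169)*(-197 - 169) - ((5625 - 6586) - 5258) = 2*(-169)*(-366) - (-961 - 5258) = 123708 - 1*(-6219) = 123708 + 6219 = 129927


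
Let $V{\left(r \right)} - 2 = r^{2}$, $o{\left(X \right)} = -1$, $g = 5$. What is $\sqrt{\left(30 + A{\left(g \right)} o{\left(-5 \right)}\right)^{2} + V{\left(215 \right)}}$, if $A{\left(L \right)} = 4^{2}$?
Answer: $\sqrt{46423} \approx 215.46$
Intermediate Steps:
$A{\left(L \right)} = 16$
$V{\left(r \right)} = 2 + r^{2}$
$\sqrt{\left(30 + A{\left(g \right)} o{\left(-5 \right)}\right)^{2} + V{\left(215 \right)}} = \sqrt{\left(30 + 16 \left(-1\right)\right)^{2} + \left(2 + 215^{2}\right)} = \sqrt{\left(30 - 16\right)^{2} + \left(2 + 46225\right)} = \sqrt{14^{2} + 46227} = \sqrt{196 + 46227} = \sqrt{46423}$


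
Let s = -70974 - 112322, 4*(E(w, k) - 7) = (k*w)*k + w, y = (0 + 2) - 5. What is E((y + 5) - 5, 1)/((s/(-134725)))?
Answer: 1481975/366592 ≈ 4.0426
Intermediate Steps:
y = -3 (y = 2 - 5 = -3)
E(w, k) = 7 + w/4 + w*k²/4 (E(w, k) = 7 + ((k*w)*k + w)/4 = 7 + (w*k² + w)/4 = 7 + (w + w*k²)/4 = 7 + (w/4 + w*k²/4) = 7 + w/4 + w*k²/4)
s = -183296
E((y + 5) - 5, 1)/((s/(-134725))) = (7 + ((-3 + 5) - 5)/4 + (¼)*((-3 + 5) - 5)*1²)/((-183296/(-134725))) = (7 + (2 - 5)/4 + (¼)*(2 - 5)*1)/((-183296*(-1/134725))) = (7 + (¼)*(-3) + (¼)*(-3)*1)/(183296/134725) = (7 - ¾ - ¾)*(134725/183296) = (11/2)*(134725/183296) = 1481975/366592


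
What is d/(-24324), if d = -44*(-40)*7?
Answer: -3080/6081 ≈ -0.50650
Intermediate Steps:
d = 12320 (d = 1760*7 = 12320)
d/(-24324) = 12320/(-24324) = 12320*(-1/24324) = -3080/6081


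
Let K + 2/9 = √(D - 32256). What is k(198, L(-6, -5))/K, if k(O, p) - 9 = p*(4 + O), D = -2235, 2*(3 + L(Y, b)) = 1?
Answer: 8928/2793775 + 40176*I*√34491/2793775 ≈ 0.0031957 + 2.6707*I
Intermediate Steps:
L(Y, b) = -5/2 (L(Y, b) = -3 + (½)*1 = -3 + ½ = -5/2)
k(O, p) = 9 + p*(4 + O)
K = -2/9 + I*√34491 (K = -2/9 + √(-2235 - 32256) = -2/9 + √(-34491) = -2/9 + I*√34491 ≈ -0.22222 + 185.72*I)
k(198, L(-6, -5))/K = (9 + 4*(-5/2) + 198*(-5/2))/(-2/9 + I*√34491) = (9 - 10 - 495)/(-2/9 + I*√34491) = -496/(-2/9 + I*√34491)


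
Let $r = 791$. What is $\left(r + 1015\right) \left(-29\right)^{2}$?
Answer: $1518846$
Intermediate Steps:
$\left(r + 1015\right) \left(-29\right)^{2} = \left(791 + 1015\right) \left(-29\right)^{2} = 1806 \cdot 841 = 1518846$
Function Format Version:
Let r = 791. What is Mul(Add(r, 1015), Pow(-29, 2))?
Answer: 1518846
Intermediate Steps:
Mul(Add(r, 1015), Pow(-29, 2)) = Mul(Add(791, 1015), Pow(-29, 2)) = Mul(1806, 841) = 1518846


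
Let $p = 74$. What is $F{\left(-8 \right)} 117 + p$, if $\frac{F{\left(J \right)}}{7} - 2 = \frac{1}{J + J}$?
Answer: $\frac{26573}{16} \approx 1660.8$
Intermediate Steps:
$F{\left(J \right)} = 14 + \frac{7}{2 J}$ ($F{\left(J \right)} = 14 + \frac{7}{J + J} = 14 + \frac{7}{2 J}$)
$F{\left(-8 \right)} 117 + p = \left(14 + \frac{7}{2 \left(-8\right)}\right) 117 + 74 = \left(14 + \frac{7}{2} \left(- \frac{1}{8}\right)\right) 117 + 74 = \left(14 - \frac{7}{16}\right) 117 + 74 = \frac{217}{16} \cdot 117 + 74 = \frac{25389}{16} + 74 = \frac{26573}{16}$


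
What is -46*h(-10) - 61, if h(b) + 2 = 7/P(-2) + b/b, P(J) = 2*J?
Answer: 131/2 ≈ 65.500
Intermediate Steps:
h(b) = -11/4 (h(b) = -2 + (7/((2*(-2))) + b/b) = -2 + (7/(-4) + 1) = -2 + (7*(-1/4) + 1) = -2 + (-7/4 + 1) = -2 - 3/4 = -11/4)
-46*h(-10) - 61 = -46*(-11/4) - 61 = 253/2 - 61 = 131/2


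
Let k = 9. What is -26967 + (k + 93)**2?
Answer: -16563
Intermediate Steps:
-26967 + (k + 93)**2 = -26967 + (9 + 93)**2 = -26967 + 102**2 = -26967 + 10404 = -16563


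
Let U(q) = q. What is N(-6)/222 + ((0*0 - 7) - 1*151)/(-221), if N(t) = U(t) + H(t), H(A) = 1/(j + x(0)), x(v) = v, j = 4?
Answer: 135221/196248 ≈ 0.68903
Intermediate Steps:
H(A) = ¼ (H(A) = 1/(4 + 0) = 1/4 = ¼)
N(t) = ¼ + t (N(t) = t + ¼ = ¼ + t)
N(-6)/222 + ((0*0 - 7) - 1*151)/(-221) = (¼ - 6)/222 + ((0*0 - 7) - 1*151)/(-221) = -23/4*1/222 + ((0 - 7) - 151)*(-1/221) = -23/888 + (-7 - 151)*(-1/221) = -23/888 - 158*(-1/221) = -23/888 + 158/221 = 135221/196248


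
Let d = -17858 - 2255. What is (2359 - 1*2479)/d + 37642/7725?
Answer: 758020546/155372925 ≈ 4.8787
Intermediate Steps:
d = -20113
(2359 - 1*2479)/d + 37642/7725 = (2359 - 1*2479)/(-20113) + 37642/7725 = (2359 - 2479)*(-1/20113) + 37642*(1/7725) = -120*(-1/20113) + 37642/7725 = 120/20113 + 37642/7725 = 758020546/155372925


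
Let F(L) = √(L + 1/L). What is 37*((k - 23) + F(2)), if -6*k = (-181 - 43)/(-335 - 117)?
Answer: -289525/339 + 37*√10/2 ≈ -795.55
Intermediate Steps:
k = -28/339 (k = -(-181 - 43)/(6*(-335 - 117)) = -(-112)/(3*(-452)) = -(-112)*(-1)/(3*452) = -⅙*56/113 = -28/339 ≈ -0.082596)
37*((k - 23) + F(2)) = 37*((-28/339 - 23) + √(2 + 1/2)) = 37*(-7825/339 + √(2 + ½)) = 37*(-7825/339 + √(5/2)) = 37*(-7825/339 + √10/2) = -289525/339 + 37*√10/2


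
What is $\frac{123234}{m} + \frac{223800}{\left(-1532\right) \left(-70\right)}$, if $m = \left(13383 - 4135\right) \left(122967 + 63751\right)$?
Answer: $\frac{690114122031}{330676084256} \approx 2.087$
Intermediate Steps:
$m = 1726768064$ ($m = 9248 \cdot 186718 = 1726768064$)
$\frac{123234}{m} + \frac{223800}{\left(-1532\right) \left(-70\right)} = \frac{123234}{1726768064} + \frac{223800}{\left(-1532\right) \left(-70\right)} = 123234 \cdot \frac{1}{1726768064} + \frac{223800}{107240} = \frac{61617}{863384032} + 223800 \cdot \frac{1}{107240} = \frac{61617}{863384032} + \frac{5595}{2681} = \frac{690114122031}{330676084256}$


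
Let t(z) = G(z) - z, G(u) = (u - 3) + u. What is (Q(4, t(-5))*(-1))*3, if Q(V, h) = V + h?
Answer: 12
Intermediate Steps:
G(u) = -3 + 2*u (G(u) = (-3 + u) + u = -3 + 2*u)
t(z) = -3 + z (t(z) = (-3 + 2*z) - z = -3 + z)
(Q(4, t(-5))*(-1))*3 = ((4 + (-3 - 5))*(-1))*3 = ((4 - 8)*(-1))*3 = -4*(-1)*3 = 4*3 = 12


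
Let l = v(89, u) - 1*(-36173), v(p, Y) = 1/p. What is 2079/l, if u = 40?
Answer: 26433/459914 ≈ 0.057474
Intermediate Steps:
l = 3219398/89 (l = 1/89 - 1*(-36173) = 1/89 + 36173 = 3219398/89 ≈ 36173.)
2079/l = 2079/(3219398/89) = 2079*(89/3219398) = 26433/459914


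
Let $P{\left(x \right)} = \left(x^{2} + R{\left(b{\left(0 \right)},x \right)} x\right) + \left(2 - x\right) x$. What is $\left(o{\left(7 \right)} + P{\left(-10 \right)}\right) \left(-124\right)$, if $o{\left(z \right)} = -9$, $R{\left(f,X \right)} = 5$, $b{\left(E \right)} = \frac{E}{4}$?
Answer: $9796$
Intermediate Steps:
$b{\left(E \right)} = \frac{E}{4}$ ($b{\left(E \right)} = E \frac{1}{4} = \frac{E}{4}$)
$P{\left(x \right)} = x^{2} + 5 x + x \left(2 - x\right)$ ($P{\left(x \right)} = \left(x^{2} + 5 x\right) + \left(2 - x\right) x = \left(x^{2} + 5 x\right) + x \left(2 - x\right) = x^{2} + 5 x + x \left(2 - x\right)$)
$\left(o{\left(7 \right)} + P{\left(-10 \right)}\right) \left(-124\right) = \left(-9 + 7 \left(-10\right)\right) \left(-124\right) = \left(-9 - 70\right) \left(-124\right) = \left(-79\right) \left(-124\right) = 9796$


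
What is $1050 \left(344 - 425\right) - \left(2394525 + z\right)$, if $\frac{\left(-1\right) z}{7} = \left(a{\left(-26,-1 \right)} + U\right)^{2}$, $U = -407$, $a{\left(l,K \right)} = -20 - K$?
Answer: $-1209243$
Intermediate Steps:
$z = -1270332$ ($z = - 7 \left(\left(-20 - -1\right) - 407\right)^{2} = - 7 \left(\left(-20 + 1\right) - 407\right)^{2} = - 7 \left(-19 - 407\right)^{2} = - 7 \left(-426\right)^{2} = \left(-7\right) 181476 = -1270332$)
$1050 \left(344 - 425\right) - \left(2394525 + z\right) = 1050 \left(344 - 425\right) - \left(2394525 - 1270332\right) = 1050 \left(-81\right) - 1124193 = -85050 - 1124193 = -1209243$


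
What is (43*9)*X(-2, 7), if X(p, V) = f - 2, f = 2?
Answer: 0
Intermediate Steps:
X(p, V) = 0 (X(p, V) = 2 - 2 = 0)
(43*9)*X(-2, 7) = (43*9)*0 = 387*0 = 0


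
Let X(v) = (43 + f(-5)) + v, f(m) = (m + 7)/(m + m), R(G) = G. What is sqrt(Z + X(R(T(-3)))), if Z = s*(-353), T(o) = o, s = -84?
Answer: sqrt(742295)/5 ≈ 172.31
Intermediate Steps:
f(m) = (7 + m)/(2*m) (f(m) = (7 + m)/((2*m)) = (7 + m)*(1/(2*m)) = (7 + m)/(2*m))
X(v) = 214/5 + v (X(v) = (43 + (1/2)*(7 - 5)/(-5)) + v = (43 + (1/2)*(-1/5)*2) + v = (43 - 1/5) + v = 214/5 + v)
Z = 29652 (Z = -84*(-353) = 29652)
sqrt(Z + X(R(T(-3)))) = sqrt(29652 + (214/5 - 3)) = sqrt(29652 + 199/5) = sqrt(148459/5) = sqrt(742295)/5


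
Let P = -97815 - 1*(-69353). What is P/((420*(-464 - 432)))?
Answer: 2033/26880 ≈ 0.075632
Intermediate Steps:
P = -28462 (P = -97815 + 69353 = -28462)
P/((420*(-464 - 432))) = -28462*1/(420*(-464 - 432)) = -28462/(420*(-896)) = -28462/(-376320) = -28462*(-1/376320) = 2033/26880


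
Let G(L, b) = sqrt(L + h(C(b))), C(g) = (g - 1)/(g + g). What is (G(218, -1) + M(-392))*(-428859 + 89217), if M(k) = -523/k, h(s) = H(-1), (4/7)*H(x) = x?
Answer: -88816383/196 - 169821*sqrt(865) ≈ -5.4477e+6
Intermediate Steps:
H(x) = 7*x/4
C(g) = (-1 + g)/(2*g) (C(g) = (-1 + g)/((2*g)) = (-1 + g)*(1/(2*g)) = (-1 + g)/(2*g))
h(s) = -7/4 (h(s) = (7/4)*(-1) = -7/4)
G(L, b) = sqrt(-7/4 + L) (G(L, b) = sqrt(L - 7/4) = sqrt(-7/4 + L))
(G(218, -1) + M(-392))*(-428859 + 89217) = (sqrt(-7 + 4*218)/2 - 523/(-392))*(-428859 + 89217) = (sqrt(-7 + 872)/2 - 523*(-1/392))*(-339642) = (sqrt(865)/2 + 523/392)*(-339642) = (523/392 + sqrt(865)/2)*(-339642) = -88816383/196 - 169821*sqrt(865)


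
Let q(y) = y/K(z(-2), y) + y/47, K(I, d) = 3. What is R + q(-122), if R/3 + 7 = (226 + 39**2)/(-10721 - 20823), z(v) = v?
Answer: -286559165/4447704 ≈ -64.429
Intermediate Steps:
q(y) = 50*y/141 (q(y) = y/3 + y/47 = 50*y/141)
R = -667665/31544 (R = -21 + 3*((226 + 39**2)/(-10721 - 20823)) = -21 + 3*((226 + 1521)/(-31544)) = -21 + 3*(1747*(-1/31544)) = -21 + 3*(-1747/31544) = -21 - 5241/31544 = -667665/31544 ≈ -21.166)
R + q(-122) = -667665/31544 + (50/141)*(-122) = -667665/31544 - 6100/141 = -286559165/4447704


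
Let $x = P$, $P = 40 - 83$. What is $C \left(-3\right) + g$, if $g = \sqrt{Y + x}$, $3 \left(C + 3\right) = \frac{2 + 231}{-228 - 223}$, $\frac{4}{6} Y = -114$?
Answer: $\frac{4292}{451} + i \sqrt{214} \approx 9.5166 + 14.629 i$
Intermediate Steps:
$Y = -171$ ($Y = \frac{3}{2} \left(-114\right) = -171$)
$P = -43$
$x = -43$
$C = - \frac{4292}{1353}$ ($C = -3 + \frac{\left(2 + 231\right) \frac{1}{-228 - 223}}{3} = -3 + \frac{233 \frac{1}{-451}}{3} = -3 + \frac{233 \left(- \frac{1}{451}\right)}{3} = -3 + \frac{1}{3} \left(- \frac{233}{451}\right) = -3 - \frac{233}{1353} = - \frac{4292}{1353} \approx -3.1722$)
$g = i \sqrt{214}$ ($g = \sqrt{-171 - 43} = \sqrt{-214} = i \sqrt{214} \approx 14.629 i$)
$C \left(-3\right) + g = \left(- \frac{4292}{1353}\right) \left(-3\right) + i \sqrt{214} = \frac{4292}{451} + i \sqrt{214}$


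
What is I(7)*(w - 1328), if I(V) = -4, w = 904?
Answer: 1696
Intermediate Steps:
I(7)*(w - 1328) = -4*(904 - 1328) = -4*(-424) = 1696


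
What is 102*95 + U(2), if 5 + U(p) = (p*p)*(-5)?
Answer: 9665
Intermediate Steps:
U(p) = -5 - 5*p**2 (U(p) = -5 + (p*p)*(-5) = -5 + p**2*(-5) = -5 - 5*p**2)
102*95 + U(2) = 102*95 + (-5 - 5*2**2) = 9690 + (-5 - 5*4) = 9690 + (-5 - 20) = 9690 - 25 = 9665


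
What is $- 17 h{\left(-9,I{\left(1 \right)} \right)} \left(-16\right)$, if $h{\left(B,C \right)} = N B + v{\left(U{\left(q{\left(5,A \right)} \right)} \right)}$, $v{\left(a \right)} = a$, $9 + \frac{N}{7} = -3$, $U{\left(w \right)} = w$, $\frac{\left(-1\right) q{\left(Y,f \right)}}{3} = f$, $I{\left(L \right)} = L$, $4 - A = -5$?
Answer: $198288$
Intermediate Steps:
$A = 9$ ($A = 4 - -5 = 4 + 5 = 9$)
$q{\left(Y,f \right)} = - 3 f$
$N = -84$ ($N = -63 + 7 \left(-3\right) = -63 - 21 = -84$)
$h{\left(B,C \right)} = -27 - 84 B$ ($h{\left(B,C \right)} = - 84 B - 27 = -27 - 84 B$)
$- 17 h{\left(-9,I{\left(1 \right)} \right)} \left(-16\right) = - 17 \left(-27 - -756\right) \left(-16\right) = - 17 \left(-27 + 756\right) \left(-16\right) = \left(-17\right) 729 \left(-16\right) = \left(-12393\right) \left(-16\right) = 198288$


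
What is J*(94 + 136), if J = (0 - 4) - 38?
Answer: -9660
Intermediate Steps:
J = -42 (J = -4 - 38 = -42)
J*(94 + 136) = -42*(94 + 136) = -42*230 = -9660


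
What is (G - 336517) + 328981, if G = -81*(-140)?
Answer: 3804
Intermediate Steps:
G = 11340
(G - 336517) + 328981 = (11340 - 336517) + 328981 = -325177 + 328981 = 3804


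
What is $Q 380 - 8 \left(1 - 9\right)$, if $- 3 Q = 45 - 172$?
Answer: $\frac{48452}{3} \approx 16151.0$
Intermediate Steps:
$Q = \frac{127}{3}$ ($Q = - \frac{45 - 172}{3} = \left(- \frac{1}{3}\right) \left(-127\right) = \frac{127}{3} \approx 42.333$)
$Q 380 - 8 \left(1 - 9\right) = \frac{127}{3} \cdot 380 - 8 \left(1 - 9\right) = \frac{48260}{3} - -64 = \frac{48260}{3} + 64 = \frac{48452}{3}$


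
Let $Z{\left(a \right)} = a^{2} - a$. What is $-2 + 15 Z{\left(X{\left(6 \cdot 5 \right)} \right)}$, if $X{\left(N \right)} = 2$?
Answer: $28$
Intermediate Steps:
$-2 + 15 Z{\left(X{\left(6 \cdot 5 \right)} \right)} = -2 + 15 \cdot 2 \left(-1 + 2\right) = -2 + 15 \cdot 2 \cdot 1 = -2 + 15 \cdot 2 = -2 + 30 = 28$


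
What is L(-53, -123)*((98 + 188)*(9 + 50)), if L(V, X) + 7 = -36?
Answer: -725582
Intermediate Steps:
L(V, X) = -43 (L(V, X) = -7 - 36 = -43)
L(-53, -123)*((98 + 188)*(9 + 50)) = -43*(98 + 188)*(9 + 50) = -12298*59 = -43*16874 = -725582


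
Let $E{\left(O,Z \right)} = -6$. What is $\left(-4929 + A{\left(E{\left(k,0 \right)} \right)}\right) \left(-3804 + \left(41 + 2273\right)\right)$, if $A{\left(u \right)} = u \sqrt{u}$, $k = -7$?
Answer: $7344210 + 8940 i \sqrt{6} \approx 7.3442 \cdot 10^{6} + 21898.0 i$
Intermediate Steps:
$A{\left(u \right)} = u^{\frac{3}{2}}$
$\left(-4929 + A{\left(E{\left(k,0 \right)} \right)}\right) \left(-3804 + \left(41 + 2273\right)\right) = \left(-4929 + \left(-6\right)^{\frac{3}{2}}\right) \left(-3804 + \left(41 + 2273\right)\right) = \left(-4929 - 6 i \sqrt{6}\right) \left(-3804 + 2314\right) = \left(-4929 - 6 i \sqrt{6}\right) \left(-1490\right) = 7344210 + 8940 i \sqrt{6}$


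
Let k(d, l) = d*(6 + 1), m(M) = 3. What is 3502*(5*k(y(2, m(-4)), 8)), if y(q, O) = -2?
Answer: -245140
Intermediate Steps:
k(d, l) = 7*d (k(d, l) = d*7 = 7*d)
3502*(5*k(y(2, m(-4)), 8)) = 3502*(5*(7*(-2))) = 3502*(5*(-14)) = 3502*(-70) = -245140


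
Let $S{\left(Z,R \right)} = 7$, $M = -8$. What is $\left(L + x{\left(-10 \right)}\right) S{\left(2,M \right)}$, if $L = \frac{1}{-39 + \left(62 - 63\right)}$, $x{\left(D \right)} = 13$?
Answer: $\frac{3633}{40} \approx 90.825$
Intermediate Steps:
$L = - \frac{1}{40}$ ($L = \frac{1}{-39 - 1} = \frac{1}{-40} = - \frac{1}{40} \approx -0.025$)
$\left(L + x{\left(-10 \right)}\right) S{\left(2,M \right)} = \left(- \frac{1}{40} + 13\right) 7 = \frac{519}{40} \cdot 7 = \frac{3633}{40}$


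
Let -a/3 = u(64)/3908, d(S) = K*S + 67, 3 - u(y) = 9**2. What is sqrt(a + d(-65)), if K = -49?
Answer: 5*sqrt(496669674)/1954 ≈ 57.027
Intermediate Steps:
u(y) = -78 (u(y) = 3 - 1*9**2 = 3 - 1*81 = 3 - 81 = -78)
d(S) = 67 - 49*S (d(S) = -49*S + 67 = 67 - 49*S)
a = 117/1954 (a = -(-234)/3908 = -3*(-39/1954) = 117/1954 ≈ 0.059877)
sqrt(a + d(-65)) = sqrt(117/1954 + (67 - 49*(-65))) = sqrt(117/1954 + (67 + 3185)) = sqrt(117/1954 + 3252) = sqrt(6354525/1954) = 5*sqrt(496669674)/1954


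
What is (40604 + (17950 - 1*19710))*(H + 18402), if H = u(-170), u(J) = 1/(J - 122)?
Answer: 52180922313/73 ≈ 7.1481e+8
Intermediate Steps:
u(J) = 1/(-122 + J)
H = -1/292 (H = 1/(-122 - 170) = 1/(-292) = -1/292 ≈ -0.0034247)
(40604 + (17950 - 1*19710))*(H + 18402) = (40604 + (17950 - 1*19710))*(-1/292 + 18402) = (40604 + (17950 - 19710))*(5373383/292) = (40604 - 1760)*(5373383/292) = 38844*(5373383/292) = 52180922313/73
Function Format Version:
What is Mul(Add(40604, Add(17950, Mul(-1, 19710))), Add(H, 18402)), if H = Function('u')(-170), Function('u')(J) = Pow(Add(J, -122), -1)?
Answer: Rational(52180922313, 73) ≈ 7.1481e+8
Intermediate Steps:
Function('u')(J) = Pow(Add(-122, J), -1)
H = Rational(-1, 292) (H = Pow(Add(-122, -170), -1) = Pow(-292, -1) = Rational(-1, 292) ≈ -0.0034247)
Mul(Add(40604, Add(17950, Mul(-1, 19710))), Add(H, 18402)) = Mul(Add(40604, Add(17950, Mul(-1, 19710))), Add(Rational(-1, 292), 18402)) = Mul(Add(40604, Add(17950, -19710)), Rational(5373383, 292)) = Mul(Add(40604, -1760), Rational(5373383, 292)) = Mul(38844, Rational(5373383, 292)) = Rational(52180922313, 73)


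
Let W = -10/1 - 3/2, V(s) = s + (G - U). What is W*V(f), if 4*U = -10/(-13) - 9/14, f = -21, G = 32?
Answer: -183655/1456 ≈ -126.14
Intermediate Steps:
U = 23/728 (U = (-10/(-13) - 9/14)/4 = (-10*(-1/13) - 9*1/14)/4 = (10/13 - 9/14)/4 = (¼)*(23/182) = 23/728 ≈ 0.031593)
V(s) = 23273/728 + s (V(s) = s + (32 - 1*23/728) = s + (32 - 23/728) = s + 23273/728 = 23273/728 + s)
W = -23/2 (W = -10*1 - 3*½ = -10 - 3/2 = -23/2 ≈ -11.500)
W*V(f) = -23*(23273/728 - 21)/2 = -23/2*7985/728 = -183655/1456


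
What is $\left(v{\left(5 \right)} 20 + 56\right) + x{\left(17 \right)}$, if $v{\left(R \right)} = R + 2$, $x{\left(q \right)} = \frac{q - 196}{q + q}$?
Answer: $\frac{6485}{34} \approx 190.74$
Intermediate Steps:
$x{\left(q \right)} = \frac{-196 + q}{2 q}$
$v{\left(R \right)} = 2 + R$
$\left(v{\left(5 \right)} 20 + 56\right) + x{\left(17 \right)} = \left(\left(2 + 5\right) 20 + 56\right) + \frac{-196 + 17}{2 \cdot 17} = \left(7 \cdot 20 + 56\right) + \frac{1}{2} \cdot \frac{1}{17} \left(-179\right) = \left(140 + 56\right) - \frac{179}{34} = 196 - \frac{179}{34} = \frac{6485}{34}$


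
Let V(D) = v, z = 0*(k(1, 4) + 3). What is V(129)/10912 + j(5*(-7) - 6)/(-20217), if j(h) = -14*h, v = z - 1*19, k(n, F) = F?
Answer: -6647611/220607904 ≈ -0.030133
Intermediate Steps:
z = 0 (z = 0*(4 + 3) = 0*7 = 0)
v = -19 (v = 0 - 1*19 = 0 - 19 = -19)
V(D) = -19
V(129)/10912 + j(5*(-7) - 6)/(-20217) = -19/10912 - 14*(5*(-7) - 6)/(-20217) = -19*1/10912 - 14*(-35 - 6)*(-1/20217) = -19/10912 - 14*(-41)*(-1/20217) = -19/10912 + 574*(-1/20217) = -19/10912 - 574/20217 = -6647611/220607904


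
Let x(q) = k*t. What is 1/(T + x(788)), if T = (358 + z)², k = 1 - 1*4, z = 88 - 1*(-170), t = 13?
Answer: 1/379417 ≈ 2.6356e-6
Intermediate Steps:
z = 258 (z = 88 + 170 = 258)
k = -3 (k = 1 - 4 = -3)
x(q) = -39 (x(q) = -3*13 = -39)
T = 379456 (T = (358 + 258)² = 616² = 379456)
1/(T + x(788)) = 1/(379456 - 39) = 1/379417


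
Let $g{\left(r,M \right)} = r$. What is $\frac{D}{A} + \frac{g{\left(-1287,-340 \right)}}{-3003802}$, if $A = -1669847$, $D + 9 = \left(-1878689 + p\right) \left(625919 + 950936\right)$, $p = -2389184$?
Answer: $\frac{20215037404196663137}{5015889758294} \approx 4.0302 \cdot 10^{6}$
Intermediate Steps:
$D = -6729816879424$ ($D = -9 + \left(-1878689 - 2389184\right) \left(625919 + 950936\right) = -9 - 6729816879415 = -6729816879424$)
$\frac{D}{A} + \frac{g{\left(-1287,-340 \right)}}{-3003802} = - \frac{6729816879424}{-1669847} - \frac{1287}{-3003802} = \left(-6729816879424\right) \left(- \frac{1}{1669847}\right) - - \frac{1287}{3003802} = \frac{6729816879424}{1669847} + \frac{1287}{3003802} = \frac{20215037404196663137}{5015889758294}$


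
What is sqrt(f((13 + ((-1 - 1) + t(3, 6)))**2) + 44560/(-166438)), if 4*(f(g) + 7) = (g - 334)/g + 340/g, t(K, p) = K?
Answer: I*sqrt(38061304312726)/2330132 ≈ 2.6477*I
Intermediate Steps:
f(g) = -7 + 85/g + (-334 + g)/(4*g) (f(g) = -7 + ((g - 334)/g + 340/g)/4 = -7 + ((-334 + g)/g + 340/g)/4 = -7 + (340/g + (-334 + g)/g)/4 = -7 + (85/g + (-334 + g)/(4*g)) = -7 + 85/g + (-334 + g)/(4*g))
sqrt(f((13 + ((-1 - 1) + t(3, 6)))**2) + 44560/(-166438)) = sqrt(3*(2 - 9*(13 + ((-1 - 1) + 3))**2)/(4*((13 + ((-1 - 1) + 3))**2)) + 44560/(-166438)) = sqrt(3*(2 - 9*(13 + (-2 + 3))**2)/(4*((13 + (-2 + 3))**2)) + 44560*(-1/166438)) = sqrt(3*(2 - 9*(13 + 1)**2)/(4*((13 + 1)**2)) - 22280/83219) = sqrt(3*(2 - 9*14**2)/(4*(14**2)) - 22280/83219) = sqrt((3/4)*(2 - 9*196)/196 - 22280/83219) = sqrt((3/4)*(1/196)*(2 - 1764) - 22280/83219) = sqrt((3/4)*(1/196)*(-1762) - 22280/83219) = sqrt(-2643/392 - 22280/83219) = sqrt(-228681577/32621848) = I*sqrt(38061304312726)/2330132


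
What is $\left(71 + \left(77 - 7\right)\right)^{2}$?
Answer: $19881$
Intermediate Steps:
$\left(71 + \left(77 - 7\right)\right)^{2} = \left(71 + 70\right)^{2} = 141^{2} = 19881$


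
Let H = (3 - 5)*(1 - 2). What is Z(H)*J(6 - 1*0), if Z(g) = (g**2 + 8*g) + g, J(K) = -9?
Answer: -198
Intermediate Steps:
H = 2 (H = -2*(-1) = 2)
Z(g) = g**2 + 9*g
Z(H)*J(6 - 1*0) = (2*(9 + 2))*(-9) = (2*11)*(-9) = 22*(-9) = -198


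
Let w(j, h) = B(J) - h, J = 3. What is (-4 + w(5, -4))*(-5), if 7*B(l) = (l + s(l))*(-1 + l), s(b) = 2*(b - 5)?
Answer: 10/7 ≈ 1.4286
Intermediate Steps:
s(b) = -10 + 2*b (s(b) = 2*(-5 + b) = -10 + 2*b)
B(l) = (-1 + l)*(-10 + 3*l)/7 (B(l) = ((l + (-10 + 2*l))*(-1 + l))/7 = ((-10 + 3*l)*(-1 + l))/7 = ((-1 + l)*(-10 + 3*l))/7 = (-1 + l)*(-10 + 3*l)/7)
w(j, h) = -2/7 - h (w(j, h) = (10/7 - 13/7*3 + (3/7)*3²) - h = (10/7 - 39/7 + (3/7)*9) - h = (10/7 - 39/7 + 27/7) - h = -2/7 - h)
(-4 + w(5, -4))*(-5) = (-4 + (-2/7 - 1*(-4)))*(-5) = (-4 + (-2/7 + 4))*(-5) = (-4 + 26/7)*(-5) = -2/7*(-5) = 10/7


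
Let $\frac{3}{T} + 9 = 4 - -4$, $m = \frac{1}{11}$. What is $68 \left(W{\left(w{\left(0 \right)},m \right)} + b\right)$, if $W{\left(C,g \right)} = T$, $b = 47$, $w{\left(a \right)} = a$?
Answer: $2992$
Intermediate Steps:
$m = \frac{1}{11} \approx 0.090909$
$T = -3$ ($T = \frac{3}{-9 + \left(4 - -4\right)} = \frac{3}{-9 + \left(4 + 4\right)} = \frac{3}{-9 + 8} = \frac{3}{-1} = 3 \left(-1\right) = -3$)
$W{\left(C,g \right)} = -3$
$68 \left(W{\left(w{\left(0 \right)},m \right)} + b\right) = 68 \left(-3 + 47\right) = 68 \cdot 44 = 2992$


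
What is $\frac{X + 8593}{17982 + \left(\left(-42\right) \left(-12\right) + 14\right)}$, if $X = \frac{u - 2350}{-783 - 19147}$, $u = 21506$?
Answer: $\frac{85619667}{184352500} \approx 0.46443$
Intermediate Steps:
$X = - \frac{9578}{9965}$ ($X = \frac{21506 - 2350}{-783 - 19147} = \frac{19156}{-19930} = 19156 \left(- \frac{1}{19930}\right) = - \frac{9578}{9965} \approx -0.96116$)
$\frac{X + 8593}{17982 + \left(\left(-42\right) \left(-12\right) + 14\right)} = \frac{- \frac{9578}{9965} + 8593}{17982 + \left(\left(-42\right) \left(-12\right) + 14\right)} = \frac{85619667}{9965 \left(17982 + \left(504 + 14\right)\right)} = \frac{85619667}{9965 \left(17982 + 518\right)} = \frac{85619667}{9965 \cdot 18500} = \frac{85619667}{9965} \cdot \frac{1}{18500} = \frac{85619667}{184352500}$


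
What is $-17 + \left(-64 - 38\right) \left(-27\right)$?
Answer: $2737$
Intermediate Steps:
$-17 + \left(-64 - 38\right) \left(-27\right) = -17 - -2754 = -17 + 2754 = 2737$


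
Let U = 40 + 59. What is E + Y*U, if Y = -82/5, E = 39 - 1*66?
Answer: -8253/5 ≈ -1650.6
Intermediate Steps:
U = 99
E = -27 (E = 39 - 66 = -27)
Y = -82/5 (Y = -82*1/5 = -82/5 ≈ -16.400)
E + Y*U = -27 - 82/5*99 = -27 - 8118/5 = -8253/5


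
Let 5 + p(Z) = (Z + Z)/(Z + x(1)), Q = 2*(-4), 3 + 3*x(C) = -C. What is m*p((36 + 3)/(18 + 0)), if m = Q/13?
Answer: -8/65 ≈ -0.12308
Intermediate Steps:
x(C) = -1 - C/3 (x(C) = -1 + (-C)/3 = -1 - C/3)
Q = -8
p(Z) = -5 + 2*Z/(-4/3 + Z) (p(Z) = -5 + (Z + Z)/(Z + (-1 - ⅓*1)) = -5 + (2*Z)/(Z + (-1 - ⅓)) = -5 + (2*Z)/(Z - 4/3) = -5 + (2*Z)/(-4/3 + Z) = -5 + 2*Z/(-4/3 + Z))
m = -8/13 ≈ -0.61539
m*p((36 + 3)/(18 + 0)) = -8*(20 - 9*(36 + 3)/(18 + 0))/(13*(-4 + 3*((36 + 3)/(18 + 0)))) = -8*(20 - 351/18)/(13*(-4 + 3*(39/18))) = -8*(20 - 351/18)/(13*(-4 + 3*(39*(1/18)))) = -8*(20 - 9*13/6)/(13*(-4 + 3*(13/6))) = -8*(20 - 39/2)/(13*(-4 + 13/2)) = -8/(13*5/2*2) = -16/(65*2) = -8/13*⅕ = -8/65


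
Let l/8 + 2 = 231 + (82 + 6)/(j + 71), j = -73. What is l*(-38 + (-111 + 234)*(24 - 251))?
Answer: -41379320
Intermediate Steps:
l = 1480 (l = -16 + 8*(231 + (82 + 6)/(-73 + 71)) = -16 + 8*(231 + 88/(-2)) = -16 + 8*(231 + 88*(-½)) = -16 + 8*(231 - 44) = -16 + 8*187 = -16 + 1496 = 1480)
l*(-38 + (-111 + 234)*(24 - 251)) = 1480*(-38 + (-111 + 234)*(24 - 251)) = 1480*(-38 + 123*(-227)) = 1480*(-38 - 27921) = 1480*(-27959) = -41379320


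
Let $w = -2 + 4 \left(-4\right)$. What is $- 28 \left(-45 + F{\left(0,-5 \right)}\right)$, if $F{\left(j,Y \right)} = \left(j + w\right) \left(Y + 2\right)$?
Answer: $-252$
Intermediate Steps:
$w = -18$ ($w = -2 - 16 = -18$)
$F{\left(j,Y \right)} = \left(-18 + j\right) \left(2 + Y\right)$ ($F{\left(j,Y \right)} = \left(j - 18\right) \left(Y + 2\right) = \left(-18 + j\right) \left(2 + Y\right)$)
$- 28 \left(-45 + F{\left(0,-5 \right)}\right) = - 28 \left(-45 - -54\right) = - 28 \left(-45 + \left(-36 + 90 + 0 + 0\right)\right) = - 28 \left(-45 + 54\right) = \left(-28\right) 9 = -252$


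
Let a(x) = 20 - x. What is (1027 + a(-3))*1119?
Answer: 1174950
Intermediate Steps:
(1027 + a(-3))*1119 = (1027 + (20 - 1*(-3)))*1119 = (1027 + (20 + 3))*1119 = (1027 + 23)*1119 = 1050*1119 = 1174950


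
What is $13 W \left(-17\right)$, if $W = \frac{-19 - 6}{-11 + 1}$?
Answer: $- \frac{1105}{2} \approx -552.5$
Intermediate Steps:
$W = \frac{5}{2}$ ($W = - \frac{25}{-10} = \left(-25\right) \left(- \frac{1}{10}\right) = \frac{5}{2} \approx 2.5$)
$13 W \left(-17\right) = 13 \cdot \frac{5}{2} \left(-17\right) = \frac{65}{2} \left(-17\right) = - \frac{1105}{2}$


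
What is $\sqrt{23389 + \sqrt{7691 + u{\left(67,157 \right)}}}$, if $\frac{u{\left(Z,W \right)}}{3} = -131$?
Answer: $\sqrt{23389 + \sqrt{7298}} \approx 153.21$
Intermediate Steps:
$u{\left(Z,W \right)} = -393$ ($u{\left(Z,W \right)} = 3 \left(-131\right) = -393$)
$\sqrt{23389 + \sqrt{7691 + u{\left(67,157 \right)}}} = \sqrt{23389 + \sqrt{7691 - 393}} = \sqrt{23389 + \sqrt{7298}}$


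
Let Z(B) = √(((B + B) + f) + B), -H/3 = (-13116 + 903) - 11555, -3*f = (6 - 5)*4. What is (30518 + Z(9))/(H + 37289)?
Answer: 30518/108593 + √231/325779 ≈ 0.28108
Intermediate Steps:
f = -4/3 (f = -(6 - 5)*4/3 = -4/3 ≈ -1.3333)
H = 71304 (H = -3*((-13116 + 903) - 11555) = -3*(-12213 - 11555) = -3*(-23768) = 71304)
Z(B) = √(-4/3 + 3*B) (Z(B) = √(((B + B) - 4/3) + B) = √((2*B - 4/3) + B) = √((-4/3 + 2*B) + B) = √(-4/3 + 3*B))
(30518 + Z(9))/(H + 37289) = (30518 + √(-12 + 27*9)/3)/(71304 + 37289) = (30518 + √(-12 + 243)/3)/108593 = (30518 + √231/3)*(1/108593) = 30518/108593 + √231/325779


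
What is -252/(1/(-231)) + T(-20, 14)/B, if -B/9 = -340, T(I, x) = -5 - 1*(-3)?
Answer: 89064359/1530 ≈ 58212.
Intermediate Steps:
T(I, x) = -2 (T(I, x) = -5 + 3 = -2)
B = 3060 (B = -9*(-340) = 3060)
-252/(1/(-231)) + T(-20, 14)/B = -252/(1/(-231)) - 2/3060 = -252/(-1/231) - 2*1/3060 = -252*(-231) - 1/1530 = 58212 - 1/1530 = 89064359/1530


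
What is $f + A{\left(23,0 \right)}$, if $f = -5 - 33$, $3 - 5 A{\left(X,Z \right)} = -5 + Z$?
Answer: $- \frac{182}{5} \approx -36.4$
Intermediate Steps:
$A{\left(X,Z \right)} = \frac{8}{5} - \frac{Z}{5}$ ($A{\left(X,Z \right)} = \frac{3}{5} - \frac{-5 + Z}{5} = \frac{3}{5} - \left(-1 + \frac{Z}{5}\right) = \frac{8}{5} - \frac{Z}{5}$)
$f = -38$ ($f = -5 - 33 = -38$)
$f + A{\left(23,0 \right)} = -38 + \left(\frac{8}{5} - 0\right) = -38 + \left(\frac{8}{5} + 0\right) = -38 + \frac{8}{5} = - \frac{182}{5}$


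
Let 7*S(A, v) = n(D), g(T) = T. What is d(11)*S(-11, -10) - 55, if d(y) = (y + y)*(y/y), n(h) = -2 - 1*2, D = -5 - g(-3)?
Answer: -473/7 ≈ -67.571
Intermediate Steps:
D = -2 (D = -5 - 1*(-3) = -5 + 3 = -2)
n(h) = -4 (n(h) = -2 - 2 = -4)
S(A, v) = -4/7 (S(A, v) = (⅐)*(-4) = -4/7)
d(y) = 2*y (d(y) = (2*y)*1 = 2*y)
d(11)*S(-11, -10) - 55 = (2*11)*(-4/7) - 55 = 22*(-4/7) - 55 = -88/7 - 55 = -473/7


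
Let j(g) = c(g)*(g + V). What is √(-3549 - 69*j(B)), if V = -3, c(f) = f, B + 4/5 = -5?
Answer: 3*I*√19641/5 ≈ 84.088*I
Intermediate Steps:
B = -29/5 (B = -⅘ - 5 = -29/5 ≈ -5.8000)
j(g) = g*(-3 + g) (j(g) = g*(g - 3) = g*(-3 + g))
√(-3549 - 69*j(B)) = √(-3549 - (-2001)*(-3 - 29/5)/5) = √(-3549 - (-2001)*(-44)/(5*5)) = √(-3549 - 69*1276/25) = √(-3549 - 88044/25) = √(-176769/25) = 3*I*√19641/5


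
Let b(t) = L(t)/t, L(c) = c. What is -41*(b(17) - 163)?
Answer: 6642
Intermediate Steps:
b(t) = 1 (b(t) = t/t = 1)
-41*(b(17) - 163) = -41*(1 - 163) = -41*(-162) = 6642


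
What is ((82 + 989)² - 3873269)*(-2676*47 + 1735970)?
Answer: -4389766873144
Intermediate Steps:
((82 + 989)² - 3873269)*(-2676*47 + 1735970) = (1071² - 3873269)*(-125772 + 1735970) = (1147041 - 3873269)*1610198 = -2726228*1610198 = -4389766873144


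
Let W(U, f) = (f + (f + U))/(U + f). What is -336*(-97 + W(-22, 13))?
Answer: 98224/3 ≈ 32741.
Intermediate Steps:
W(U, f) = (U + 2*f)/(U + f) (W(U, f) = (f + (U + f))/(U + f) = (U + 2*f)/(U + f))
-336*(-97 + W(-22, 13)) = -336*(-97 + (-22 + 2*13)/(-22 + 13)) = -336*(-97 + (-22 + 26)/(-9)) = -336*(-97 - ⅑*4) = -336*(-97 - 4/9) = -336*(-877/9) = 98224/3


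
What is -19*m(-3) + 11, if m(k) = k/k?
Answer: -8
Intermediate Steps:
m(k) = 1
-19*m(-3) + 11 = -19*1 + 11 = -19 + 11 = -8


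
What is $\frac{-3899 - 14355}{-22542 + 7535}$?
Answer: $\frac{18254}{15007} \approx 1.2164$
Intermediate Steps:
$\frac{-3899 - 14355}{-22542 + 7535} = - \frac{18254}{-15007} = \left(-18254\right) \left(- \frac{1}{15007}\right) = \frac{18254}{15007}$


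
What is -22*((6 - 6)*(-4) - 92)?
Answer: 2024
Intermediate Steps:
-22*((6 - 6)*(-4) - 92) = -22*(0*(-4) - 92) = -22*(0 - 92) = -22*(-92) = 2024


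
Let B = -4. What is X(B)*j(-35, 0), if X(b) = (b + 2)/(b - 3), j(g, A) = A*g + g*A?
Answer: 0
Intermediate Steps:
j(g, A) = 2*A*g (j(g, A) = A*g + A*g = 2*A*g)
X(b) = (2 + b)/(-3 + b)
X(B)*j(-35, 0) = ((2 - 4)/(-3 - 4))*(2*0*(-35)) = (-2/(-7))*0 = -1/7*(-2)*0 = (2/7)*0 = 0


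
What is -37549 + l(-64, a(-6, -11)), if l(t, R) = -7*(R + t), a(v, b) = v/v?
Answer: -37108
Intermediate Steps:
a(v, b) = 1
l(t, R) = -7*R - 7*t
-37549 + l(-64, a(-6, -11)) = -37549 + (-7*1 - 7*(-64)) = -37549 + (-7 + 448) = -37549 + 441 = -37108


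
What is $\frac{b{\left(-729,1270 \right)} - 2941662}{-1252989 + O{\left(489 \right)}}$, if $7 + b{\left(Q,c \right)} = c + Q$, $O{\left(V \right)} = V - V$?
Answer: $\frac{326792}{139221} \approx 2.3473$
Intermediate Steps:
$O{\left(V \right)} = 0$
$b{\left(Q,c \right)} = -7 + Q + c$ ($b{\left(Q,c \right)} = -7 + \left(c + Q\right) = -7 + \left(Q + c\right) = -7 + Q + c$)
$\frac{b{\left(-729,1270 \right)} - 2941662}{-1252989 + O{\left(489 \right)}} = \frac{\left(-7 - 729 + 1270\right) - 2941662}{-1252989 + 0} = \frac{534 - 2941662}{-1252989} = \left(-2941128\right) \left(- \frac{1}{1252989}\right) = \frac{326792}{139221}$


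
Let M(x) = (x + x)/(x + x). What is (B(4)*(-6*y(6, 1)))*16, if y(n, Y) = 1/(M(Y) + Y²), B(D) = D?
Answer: -192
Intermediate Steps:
M(x) = 1 (M(x) = (2*x)/((2*x)) = (2*x)*(1/(2*x)) = 1)
y(n, Y) = 1/(1 + Y²)
(B(4)*(-6*y(6, 1)))*16 = (4*(-6/(1 + 1²)))*16 = (4*(-6/(1 + 1)))*16 = (4*(-6/2))*16 = (4*(-6*½))*16 = (4*(-3))*16 = -12*16 = -192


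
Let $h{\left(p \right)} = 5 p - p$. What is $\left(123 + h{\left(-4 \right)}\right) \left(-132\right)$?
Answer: $-14124$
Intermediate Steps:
$h{\left(p \right)} = 4 p$
$\left(123 + h{\left(-4 \right)}\right) \left(-132\right) = \left(123 + 4 \left(-4\right)\right) \left(-132\right) = \left(123 - 16\right) \left(-132\right) = 107 \left(-132\right) = -14124$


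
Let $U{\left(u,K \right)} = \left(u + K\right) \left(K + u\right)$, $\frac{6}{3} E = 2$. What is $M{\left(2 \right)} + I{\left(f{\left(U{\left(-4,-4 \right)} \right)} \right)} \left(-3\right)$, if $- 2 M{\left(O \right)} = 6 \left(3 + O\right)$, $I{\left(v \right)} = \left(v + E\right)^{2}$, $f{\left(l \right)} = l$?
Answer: $-12690$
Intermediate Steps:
$E = 1$ ($E = \frac{1}{2} \cdot 2 = 1$)
$U{\left(u,K \right)} = \left(K + u\right)^{2}$ ($U{\left(u,K \right)} = \left(K + u\right) \left(K + u\right) = \left(K + u\right)^{2}$)
$I{\left(v \right)} = \left(1 + v\right)^{2}$ ($I{\left(v \right)} = \left(v + 1\right)^{2} = \left(1 + v\right)^{2}$)
$M{\left(O \right)} = -9 - 3 O$ ($M{\left(O \right)} = - \frac{6 \left(3 + O\right)}{2} = - \frac{18 + 6 O}{2} = -9 - 3 O$)
$M{\left(2 \right)} + I{\left(f{\left(U{\left(-4,-4 \right)} \right)} \right)} \left(-3\right) = \left(-9 - 6\right) + \left(1 + \left(-4 - 4\right)^{2}\right)^{2} \left(-3\right) = \left(-9 - 6\right) + \left(1 + \left(-8\right)^{2}\right)^{2} \left(-3\right) = -15 + \left(1 + 64\right)^{2} \left(-3\right) = -15 + 65^{2} \left(-3\right) = -15 + 4225 \left(-3\right) = -15 - 12675 = -12690$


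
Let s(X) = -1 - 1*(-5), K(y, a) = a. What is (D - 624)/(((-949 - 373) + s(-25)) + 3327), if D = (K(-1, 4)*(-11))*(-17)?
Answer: 124/2009 ≈ 0.061722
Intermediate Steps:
s(X) = 4 (s(X) = -1 + 5 = 4)
D = 748 (D = (4*(-11))*(-17) = -44*(-17) = 748)
(D - 624)/(((-949 - 373) + s(-25)) + 3327) = (748 - 624)/(((-949 - 373) + 4) + 3327) = 124/((-1322 + 4) + 3327) = 124/(-1318 + 3327) = 124/2009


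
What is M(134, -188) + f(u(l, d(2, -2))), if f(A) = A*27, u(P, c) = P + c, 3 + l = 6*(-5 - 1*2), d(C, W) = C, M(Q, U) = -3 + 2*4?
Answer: -1156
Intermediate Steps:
M(Q, U) = 5 (M(Q, U) = -3 + 8 = 5)
l = -45 (l = -3 + 6*(-5 - 1*2) = -3 + 6*(-5 - 2) = -3 + 6*(-7) = -3 - 42 = -45)
f(A) = 27*A
M(134, -188) + f(u(l, d(2, -2))) = 5 + 27*(-45 + 2) = 5 + 27*(-43) = 5 - 1161 = -1156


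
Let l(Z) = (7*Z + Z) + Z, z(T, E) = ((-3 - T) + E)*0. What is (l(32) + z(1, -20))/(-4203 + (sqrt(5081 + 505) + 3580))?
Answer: -25632/54649 - 288*sqrt(114)/54649 ≈ -0.52530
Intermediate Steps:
z(T, E) = 0 (z(T, E) = (-3 + E - T)*0 = 0)
l(Z) = 9*Z (l(Z) = 8*Z + Z = 9*Z)
(l(32) + z(1, -20))/(-4203 + (sqrt(5081 + 505) + 3580)) = (9*32 + 0)/(-4203 + (sqrt(5081 + 505) + 3580)) = (288 + 0)/(-4203 + (sqrt(5586) + 3580)) = 288/(-4203 + (7*sqrt(114) + 3580)) = 288/(-4203 + (3580 + 7*sqrt(114))) = 288/(-623 + 7*sqrt(114))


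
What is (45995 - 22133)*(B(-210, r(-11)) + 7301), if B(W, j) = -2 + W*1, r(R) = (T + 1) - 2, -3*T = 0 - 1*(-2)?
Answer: 169157718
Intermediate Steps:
T = -2/3 (T = -(0 - 1*(-2))/3 = -(0 + 2)/3 = -1/3*2 = -2/3 ≈ -0.66667)
r(R) = -5/3 (r(R) = (-2/3 + 1) - 2 = 1/3 - 2 = -5/3)
B(W, j) = -2 + W
(45995 - 22133)*(B(-210, r(-11)) + 7301) = (45995 - 22133)*((-2 - 210) + 7301) = 23862*(-212 + 7301) = 23862*7089 = 169157718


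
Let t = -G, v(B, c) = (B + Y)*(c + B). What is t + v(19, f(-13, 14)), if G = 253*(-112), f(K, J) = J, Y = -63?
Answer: 26884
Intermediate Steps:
G = -28336
v(B, c) = (-63 + B)*(B + c) (v(B, c) = (B - 63)*(c + B) = (-63 + B)*(B + c))
t = 28336 (t = -1*(-28336) = 28336)
t + v(19, f(-13, 14)) = 28336 + (19**2 - 63*19 - 63*14 + 19*14) = 28336 + (361 - 1197 - 882 + 266) = 28336 - 1452 = 26884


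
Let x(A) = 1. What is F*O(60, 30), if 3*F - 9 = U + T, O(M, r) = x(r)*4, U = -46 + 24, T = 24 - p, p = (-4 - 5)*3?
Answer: 152/3 ≈ 50.667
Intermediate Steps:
p = -27 (p = -9*3 = -27)
T = 51 (T = 24 - 1*(-27) = 24 + 27 = 51)
U = -22
O(M, r) = 4 (O(M, r) = 1*4 = 4)
F = 38/3 (F = 3 + (-22 + 51)/3 = 3 + (⅓)*29 = 3 + 29/3 = 38/3 ≈ 12.667)
F*O(60, 30) = (38/3)*4 = 152/3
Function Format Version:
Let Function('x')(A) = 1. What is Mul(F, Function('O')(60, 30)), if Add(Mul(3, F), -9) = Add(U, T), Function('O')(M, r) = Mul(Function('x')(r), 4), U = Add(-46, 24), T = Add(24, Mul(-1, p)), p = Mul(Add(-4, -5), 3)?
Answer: Rational(152, 3) ≈ 50.667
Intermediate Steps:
p = -27 (p = Mul(-9, 3) = -27)
T = 51 (T = Add(24, Mul(-1, -27)) = Add(24, 27) = 51)
U = -22
Function('O')(M, r) = 4 (Function('O')(M, r) = Mul(1, 4) = 4)
F = Rational(38, 3) (F = Add(3, Mul(Rational(1, 3), Add(-22, 51))) = Add(3, Mul(Rational(1, 3), 29)) = Add(3, Rational(29, 3)) = Rational(38, 3) ≈ 12.667)
Mul(F, Function('O')(60, 30)) = Mul(Rational(38, 3), 4) = Rational(152, 3)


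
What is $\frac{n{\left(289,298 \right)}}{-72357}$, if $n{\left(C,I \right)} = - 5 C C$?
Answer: $\frac{417605}{72357} \approx 5.7715$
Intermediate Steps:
$n{\left(C,I \right)} = - 5 C^{2}$
$\frac{n{\left(289,298 \right)}}{-72357} = \frac{\left(-5\right) 289^{2}}{-72357} = \left(-5\right) 83521 \left(- \frac{1}{72357}\right) = \left(-417605\right) \left(- \frac{1}{72357}\right) = \frac{417605}{72357}$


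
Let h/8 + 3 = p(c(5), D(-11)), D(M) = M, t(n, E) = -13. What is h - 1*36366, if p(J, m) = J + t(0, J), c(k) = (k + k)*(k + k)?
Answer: -35694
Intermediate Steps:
c(k) = 4*k² (c(k) = (2*k)*(2*k) = 4*k²)
p(J, m) = -13 + J (p(J, m) = J - 13 = -13 + J)
h = 672 (h = -24 + 8*(-13 + 4*5²) = -24 + 8*(-13 + 4*25) = -24 + 8*(-13 + 100) = -24 + 8*87 = -24 + 696 = 672)
h - 1*36366 = 672 - 1*36366 = 672 - 36366 = -35694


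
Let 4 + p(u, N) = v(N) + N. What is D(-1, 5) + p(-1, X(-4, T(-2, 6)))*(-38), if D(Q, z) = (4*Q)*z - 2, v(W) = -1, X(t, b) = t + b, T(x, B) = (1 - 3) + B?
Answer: 168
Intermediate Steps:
T(x, B) = -2 + B
X(t, b) = b + t
D(Q, z) = -2 + 4*Q*z (D(Q, z) = 4*Q*z - 2 = -2 + 4*Q*z)
p(u, N) = -5 + N (p(u, N) = -4 + (-1 + N) = -5 + N)
D(-1, 5) + p(-1, X(-4, T(-2, 6)))*(-38) = (-2 + 4*(-1)*5) + (-5 + ((-2 + 6) - 4))*(-38) = (-2 - 20) + (-5 + (4 - 4))*(-38) = -22 + (-5 + 0)*(-38) = -22 - 5*(-38) = -22 + 190 = 168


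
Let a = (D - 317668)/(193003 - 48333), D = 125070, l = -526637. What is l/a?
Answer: 38094287395/96299 ≈ 3.9558e+5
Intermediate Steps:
a = -96299/72335 (a = (125070 - 317668)/(193003 - 48333) = -192598/144670 = -192598*1/144670 = -96299/72335 ≈ -1.3313)
l/a = -526637/(-96299/72335) = -526637*(-72335/96299) = 38094287395/96299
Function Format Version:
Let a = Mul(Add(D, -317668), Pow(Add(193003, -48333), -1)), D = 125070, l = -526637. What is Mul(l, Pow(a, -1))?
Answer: Rational(38094287395, 96299) ≈ 3.9558e+5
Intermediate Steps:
a = Rational(-96299, 72335) (a = Mul(Add(125070, -317668), Pow(Add(193003, -48333), -1)) = Mul(-192598, Pow(144670, -1)) = Mul(-192598, Rational(1, 144670)) = Rational(-96299, 72335) ≈ -1.3313)
Mul(l, Pow(a, -1)) = Mul(-526637, Pow(Rational(-96299, 72335), -1)) = Mul(-526637, Rational(-72335, 96299)) = Rational(38094287395, 96299)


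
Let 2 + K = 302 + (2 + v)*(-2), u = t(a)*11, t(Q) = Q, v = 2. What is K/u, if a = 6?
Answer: 146/33 ≈ 4.4242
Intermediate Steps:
u = 66 (u = 6*11 = 66)
K = 292 (K = -2 + (302 + (2 + 2)*(-2)) = -2 + (302 + 4*(-2)) = -2 + (302 - 8) = -2 + 294 = 292)
K/u = 292/66 = 292*(1/66) = 146/33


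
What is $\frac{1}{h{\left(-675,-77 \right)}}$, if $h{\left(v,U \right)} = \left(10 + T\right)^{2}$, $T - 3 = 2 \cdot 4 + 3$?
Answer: $\frac{1}{576} \approx 0.0017361$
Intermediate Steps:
$T = 14$ ($T = 3 + \left(2 \cdot 4 + 3\right) = 3 + \left(8 + 3\right) = 3 + 11 = 14$)
$h{\left(v,U \right)} = 576$ ($h{\left(v,U \right)} = \left(10 + 14\right)^{2} = 24^{2} = 576$)
$\frac{1}{h{\left(-675,-77 \right)}} = \frac{1}{576}$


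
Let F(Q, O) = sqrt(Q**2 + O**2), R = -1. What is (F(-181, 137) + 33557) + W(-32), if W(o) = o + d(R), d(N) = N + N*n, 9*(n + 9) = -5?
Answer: 301802/9 + sqrt(51530) ≈ 33761.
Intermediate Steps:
n = -86/9 (n = -9 + (1/9)*(-5) = -9 - 5/9 = -86/9 ≈ -9.5556)
F(Q, O) = sqrt(O**2 + Q**2)
d(N) = -77*N/9 (d(N) = N + N*(-86/9) = N - 86*N/9 = -77*N/9)
W(o) = 77/9 + o (W(o) = o - 77/9*(-1) = o + 77/9 = 77/9 + o)
(F(-181, 137) + 33557) + W(-32) = (sqrt(137**2 + (-181)**2) + 33557) + (77/9 - 32) = (sqrt(18769 + 32761) + 33557) - 211/9 = (sqrt(51530) + 33557) - 211/9 = (33557 + sqrt(51530)) - 211/9 = 301802/9 + sqrt(51530)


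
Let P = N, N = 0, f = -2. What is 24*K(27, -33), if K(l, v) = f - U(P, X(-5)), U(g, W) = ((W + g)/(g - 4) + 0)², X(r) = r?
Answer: -171/2 ≈ -85.500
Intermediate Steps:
P = 0
U(g, W) = (W + g)²/(-4 + g)² (U(g, W) = ((W + g)/(-4 + g) + 0)² = ((W + g)/(-4 + g))² = (W + g)²/(-4 + g)²)
K(l, v) = -57/16 (K(l, v) = -2 - (-5 + 0)²/(-4 + 0)² = -2 - (-5)²/(-4)² = -2 - 25/16 = -57/16)
24*K(27, -33) = 24*(-57/16) = -171/2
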